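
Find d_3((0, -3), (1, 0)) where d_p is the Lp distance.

(Σ|x_i - y_i|^3)^(1/3) = (|0 - 1|^3 + |-3 - 0|^3)^(1/3)
= (1^3 + 3^3)^(1/3) = (1 + 27)^(1/3) = (28)^(1/3) ≈ 3.0366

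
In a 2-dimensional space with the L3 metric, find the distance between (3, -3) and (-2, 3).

(Σ|x_i - y_i|^3)^(1/3) = (|3 - (-2)|^3 + |-3 - 3|^3)^(1/3)
= (5^3 + 6^3)^(1/3) = (125 + 216)^(1/3) = (341)^(1/3) ≈ 6.9864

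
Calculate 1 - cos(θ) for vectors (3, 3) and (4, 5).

With u = (3, 3), v = (4, 5):
u·v = 3·4 + 3·5 = 12 + 15 = 27.
|u| = √(3² + 3²) = √18, |v| = √(4² + 5²) = √41, so |u||v| = √(18·41) = √738.
cos θ = (u·v)/(|u||v|) = 27/√738 ≈ 0.9939
Cosine distance = 1 - cos θ ≈ 1 - 0.9939 = 0.0061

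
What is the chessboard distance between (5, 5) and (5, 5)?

max(|x_i - y_i|) = max(|5 - 5|, |5 - 5|) = max(0, 0) = 0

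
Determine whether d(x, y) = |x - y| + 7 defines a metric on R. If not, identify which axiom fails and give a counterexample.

No. d fails identity of indiscernibles (specifically d(x,x) = 0): d(-1, -1) = |-1 - (-1)| + 7 = 0 + 7 = 7 ≠ 0.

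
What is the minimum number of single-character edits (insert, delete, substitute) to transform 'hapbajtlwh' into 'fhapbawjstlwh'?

Let D[i][j] be the edit distance between the first i characters of 'hapbajtlwh' and the first j characters of 'fhapbawjstlwh', with D[i][0] = i, D[0][j] = j, and D[i][j] = D[i-1][j-1] if the characters match, else 1 + min(D[i-1][j], D[i][j-1], D[i-1][j-1]). Filling the table (rows: prefixes of 'hapbajtlwh', columns: prefixes of 'fhapbawjstlwh'):
     ε  f  h  a  p  b  a  w  j  s  t  l  w  h
  ε  0  1  2  3  4  5  6  7  8  9 10 11 12 13
  h  1  1  1  2  3  4  5  6  7  8  9 10 11 12
  a  2  2  2  1  2  3  4  5  6  7  8  9 10 11
  p  3  3  3  2  1  2  3  4  5  6  7  8  9 10
  b  4  4  4  3  2  1  2  3  4  5  6  7  8  9
  a  5  5  5  4  3  2  1  2  3  4  5  6  7  8
  j  6  6  6  5  4  3  2  2  2  3  4  5  6  7
  t  7  7  7  6  5  4  3  3  3  3  3  4  5  6
  l  8  8  8  7  6  5  4  4  4  4  4  3  4  5
  w  9  9  9  8  7  6  5  4  5  5  5  4  3  4
  h 10 10  9  9  8  7  6  5  5  6  6  5  4  3
The bottom-right entry gives D[10][13] = 3, so no sequence of fewer than 3 edits works. Backtracking through the table gives one optimal edit sequence (3 edits):
  hapbajtlwh → fhapbajtlwh (ins f @1)
  fhapbajtlwh → fhapbawjtlwh (ins w @7)
  fhapbawjtlwh → fhapbawjstlwh (ins s @9)
Edit distance = 3.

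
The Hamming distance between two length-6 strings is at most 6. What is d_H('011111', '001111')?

Differing positions: 2. Hamming distance = 1. The maximum possible Hamming distance for length-6 strings is 6, so d_H/6 = 1/6 ≈ 0.1667.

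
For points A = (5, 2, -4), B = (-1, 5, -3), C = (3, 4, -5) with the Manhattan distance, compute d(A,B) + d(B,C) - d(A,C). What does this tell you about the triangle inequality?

d(A,B) = 6 + 3 + 1 = 10, d(B,C) = 4 + 1 + 2 = 7, d(A,C) = 2 + 2 + 1 = 5.
d(A,B) + d(B,C) - d(A,C) = 10 + 7 - 5 = 17 - 5 = 12. This is ≥ 0, so the triangle inequality holds for these points.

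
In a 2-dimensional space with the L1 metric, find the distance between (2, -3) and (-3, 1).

Σ|x_i - y_i| = |2 - (-3)| + |-3 - 1| = 5 + 4 = 9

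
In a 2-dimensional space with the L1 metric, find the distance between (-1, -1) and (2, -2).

Σ|x_i - y_i| = |-1 - 2| + |-1 - (-2)| = 3 + 1 = 4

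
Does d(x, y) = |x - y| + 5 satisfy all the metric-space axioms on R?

No. d fails identity of indiscernibles (specifically d(x,x) = 0): d(5, 5) = |5 - 5| + 5 = 0 + 5 = 5 ≠ 0.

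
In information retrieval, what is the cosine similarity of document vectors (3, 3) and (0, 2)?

With u = (3, 3), v = (0, 2):
u·v = 3·0 + 3·2 = 0 + 6 = 6.
|u| = √(3² + 3²) = √18, |v| = √(0² + 2²) = √4, so |u||v| = √(18·4) = √72.
cos θ = (u·v)/(|u||v|) = 6/√72 ≈ 0.7071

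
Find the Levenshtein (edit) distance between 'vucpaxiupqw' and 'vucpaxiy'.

Let D[i][j] be the edit distance between the first i characters of 'vucpaxiupqw' and the first j characters of 'vucpaxiy', with D[i][0] = i, D[0][j] = j, and D[i][j] = D[i-1][j-1] if the characters match, else 1 + min(D[i-1][j], D[i][j-1], D[i-1][j-1]). Filling the table (rows: prefixes of 'vucpaxiupqw', columns: prefixes of 'vucpaxiy'):
     ε  v  u  c  p  a  x  i  y
  ε  0  1  2  3  4  5  6  7  8
  v  1  0  1  2  3  4  5  6  7
  u  2  1  0  1  2  3  4  5  6
  c  3  2  1  0  1  2  3  4  5
  p  4  3  2  1  0  1  2  3  4
  a  5  4  3  2  1  0  1  2  3
  x  6  5  4  3  2  1  0  1  2
  i  7  6  5  4  3  2  1  0  1
  u  8  7  6  5  4  3  2  1  1
  p  9  8  7  6  5  4  3  2  2
  q 10  9  8  7  6  5  4  3  3
  w 11 10  9  8  7  6  5  4  4
The bottom-right entry gives D[11][8] = 4, so no sequence of fewer than 4 edits works. Backtracking through the table gives one optimal edit sequence (4 edits):
  vucpaxiupqw → vucpaxipqw (del u @8)
  vucpaxipqw → vucpaxiqw (del p @8)
  vucpaxiqw → vucpaxiw (del q @8)
  vucpaxiw → vucpaxiy (sub w→y @8)
Edit distance = 4.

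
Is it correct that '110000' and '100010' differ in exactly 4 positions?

Differing positions: 2, 5. Hamming distance = 2, so the claim that d_H = 4 is false.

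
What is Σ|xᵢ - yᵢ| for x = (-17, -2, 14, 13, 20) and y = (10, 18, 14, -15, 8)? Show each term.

Σ|x_i - y_i| = |-17 - 10| + |-2 - 18| + |14 - 14| + |13 - (-15)| + |20 - 8| = 27 + 20 + 0 + 28 + 12 = 87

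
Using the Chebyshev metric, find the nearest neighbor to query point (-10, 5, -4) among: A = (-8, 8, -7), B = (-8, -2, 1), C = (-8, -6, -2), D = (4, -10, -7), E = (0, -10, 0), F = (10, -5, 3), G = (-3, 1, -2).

Distances: d(A) = 3, d(B) = 7, d(C) = 11, d(D) = 15, d(E) = 15, d(F) = 20, d(G) = 7. Nearest: A = (-8, 8, -7) with distance 3.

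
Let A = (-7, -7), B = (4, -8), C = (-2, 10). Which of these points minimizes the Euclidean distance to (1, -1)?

Distances: d(A) = 10, d(B) ≈ 7.6158, d(C) ≈ 11.4018. Nearest: B = (4, -8) with distance 7.6158.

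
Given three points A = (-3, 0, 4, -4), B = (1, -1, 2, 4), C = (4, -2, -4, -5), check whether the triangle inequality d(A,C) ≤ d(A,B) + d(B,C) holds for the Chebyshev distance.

d(A,B) = max(4, 1, 2, 8) = 8, d(B,C) = max(3, 1, 6, 9) = 9, d(A,C) = max(7, 2, 8, 1) = 8.
d(A,C) = 8 ≤ 8 + 9 = 17. Triangle inequality is satisfied.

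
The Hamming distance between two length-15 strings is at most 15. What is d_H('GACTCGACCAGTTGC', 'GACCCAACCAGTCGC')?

Differing positions: 4, 6, 13. Hamming distance = 3. The maximum possible Hamming distance for length-15 strings is 15, so d_H/15 = 3/15 = 0.2.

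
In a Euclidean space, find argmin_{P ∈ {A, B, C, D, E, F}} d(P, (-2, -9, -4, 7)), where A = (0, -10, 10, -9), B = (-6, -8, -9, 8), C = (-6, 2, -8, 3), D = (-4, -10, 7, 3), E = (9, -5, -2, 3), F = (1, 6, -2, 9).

Distances: d(A) ≈ 21.3776, d(B) ≈ 6.5574, d(C) = 13, d(D) ≈ 11.9164, d(E) ≈ 12.53, d(F) ≈ 15.5563. Nearest: B = (-6, -8, -9, 8) with distance 6.5574.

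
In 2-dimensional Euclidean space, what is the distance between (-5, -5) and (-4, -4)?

√(Σ(x_i - y_i)²) = √((-5 - (-4))² + (-5 - (-4))²)
= √((-1)² + (-1)²) = √(1 + 1) = √2 ≈ 1.4142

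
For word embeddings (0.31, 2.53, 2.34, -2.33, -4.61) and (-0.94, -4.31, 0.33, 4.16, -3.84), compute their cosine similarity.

With u = (0.31, 2.53, 2.34, -2.33, -4.61), v = (-0.94, -4.31, 0.33, 4.16, -3.84):
u·v = 0.31·(-0.94) + 2.53·(-4.31) + 2.34·0.33 + (-2.33)·4.16 + (-4.61)·(-3.84) = (-0.2914) + (-10.9043) + 0.7722 + (-9.6928) + 17.7024 = -2.4139.
|u| = √(0.31² + 2.53² + 2.34² + (-2.33)² + (-4.61)²) = √(0.0961 + 6.4009 + 5.4756 + 5.4289 + 21.2521) = √38.6536, |v| = √((-0.94)² + (-4.31)² + 0.33² + 4.16² + (-3.84)²) = √(0.8836 + 18.5761 + 0.1089 + 17.3056 + 14.7456) = √51.6198.
cos θ = (u·v)/(|u||v|) = -2.4139/(√38.6536·√51.6198) ≈ -0.054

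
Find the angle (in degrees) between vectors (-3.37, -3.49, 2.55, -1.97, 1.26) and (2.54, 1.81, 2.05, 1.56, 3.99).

With u = (-3.37, -3.49, 2.55, -1.97, 1.26), v = (2.54, 1.81, 2.05, 1.56, 3.99):
u·v = (-3.37)·2.54 + (-3.49)·1.81 + 2.55·2.05 + (-1.97)·1.56 + 1.26·3.99 = (-8.5598) + (-6.3169) + 5.2275 + (-3.0732) + 5.0274 = -7.695.
|u| = √((-3.37)² + (-3.49)² + 2.55² + (-1.97)² + 1.26²) = √(11.3569 + 12.1801 + 6.5025 + 3.8809 + 1.5876) = √35.508, |v| = √(2.54² + 1.81² + 2.05² + 1.56² + 3.99²) = √(6.4516 + 3.2761 + 4.2025 + 2.4336 + 15.9201) = √32.2839.
cos θ = (u·v)/(|u||v|) = -7.695/(√35.508·√32.2839) ≈ -0.227275
θ = arccos(-0.227275) ≈ 103.14°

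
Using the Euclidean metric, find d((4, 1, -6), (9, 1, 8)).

√(Σ(x_i - y_i)²) = √((4 - 9)² + (1 - 1)² + (-6 - 8)²)
= √((-5)² + 0² + (-14)²) = √(25 + 0 + 196) = √221 ≈ 14.8661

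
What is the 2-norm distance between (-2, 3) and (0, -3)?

(Σ|x_i - y_i|^2)^(1/2) = (|-2 - 0|^2 + |3 - (-3)|^2)^(1/2)
= (2^2 + 6^2)^(1/2) = (4 + 36)^(1/2) = (40)^(1/2) ≈ 6.3246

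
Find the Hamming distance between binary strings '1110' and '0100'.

Differing positions: 1, 3. Hamming distance = 2.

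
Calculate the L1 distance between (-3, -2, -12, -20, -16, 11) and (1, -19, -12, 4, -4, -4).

Σ|x_i - y_i| = |-3 - 1| + |-2 - (-19)| + |-12 - (-12)| + |-20 - 4| + |-16 - (-4)| + |11 - (-4)| = 4 + 17 + 0 + 24 + 12 + 15 = 72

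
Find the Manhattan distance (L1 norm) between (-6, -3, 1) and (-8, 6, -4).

Σ|x_i - y_i| = |-6 - (-8)| + |-3 - 6| + |1 - (-4)| = 2 + 9 + 5 = 16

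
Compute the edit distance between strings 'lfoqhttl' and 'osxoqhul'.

Let D[i][j] be the edit distance between the first i characters of 'lfoqhttl' and the first j characters of 'osxoqhul', with D[i][0] = i, D[0][j] = j, and D[i][j] = D[i-1][j-1] if the characters match, else 1 + min(D[i-1][j], D[i][j-1], D[i-1][j-1]). Filling the table (rows: prefixes of 'lfoqhttl', columns: prefixes of 'osxoqhul'):
     ε  o  s  x  o  q  h  u  l
  ε  0  1  2  3  4  5  6  7  8
  l  1  1  2  3  4  5  6  7  7
  f  2  2  2  3  4  5  6  7  8
  o  3  2  3  3  3  4  5  6  7
  q  4  3  3  4  4  3  4  5  6
  h  5  4  4  4  5  4  3  4  5
  t  6  5  5  5  5  5  4  4  5
  t  7  6  6  6  6  6  5  5  5
  l  8  7  7  7  7  7  6  6  5
The bottom-right entry gives D[8][8] = 5, so no sequence of fewer than 5 edits works. Backtracking through the table gives one optimal edit sequence (5 edits):
  lfoqhttl → olfoqhttl (ins o @1)
  olfoqhttl → osfoqhttl (sub l→s @2)
  osfoqhttl → osxoqhttl (sub f→x @3)
  osxoqhttl → osxoqhtl (del t @7)
  osxoqhtl → osxoqhul (sub t→u @7)
Edit distance = 5.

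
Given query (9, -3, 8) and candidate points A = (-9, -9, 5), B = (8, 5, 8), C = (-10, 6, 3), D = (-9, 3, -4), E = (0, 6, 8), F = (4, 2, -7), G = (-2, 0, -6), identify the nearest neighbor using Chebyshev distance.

Distances: d(A) = 18, d(B) = 8, d(C) = 19, d(D) = 18, d(E) = 9, d(F) = 15, d(G) = 14. Nearest: B = (8, 5, 8) with distance 8.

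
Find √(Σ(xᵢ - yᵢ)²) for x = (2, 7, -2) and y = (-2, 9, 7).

√(Σ(x_i - y_i)²) = √((2 - (-2))² + (7 - 9)² + (-2 - 7)²)
= √(4² + (-2)² + (-9)²) = √(16 + 4 + 81) = √101 ≈ 10.0499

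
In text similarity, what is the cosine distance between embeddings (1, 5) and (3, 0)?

With u = (1, 5), v = (3, 0):
u·v = 1·3 + 5·0 = 3 + 0 = 3.
|u| = √(1² + 5²) = √26, |v| = √(3² + 0²) = √9, so |u||v| = √(26·9) = √234.
cos θ = (u·v)/(|u||v|) = 3/√234 ≈ 0.1961
Cosine distance = 1 - cos θ ≈ 1 - 0.1961 = 0.8039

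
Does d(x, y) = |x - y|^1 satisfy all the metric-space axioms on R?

Yes, d(x,y) = |x - y| is the standard metric on R. Non-negativity, identity (|x-y|=0 ⟺ x=y), symmetry, and the triangle inequality (|x-z| ≤ |x-y| + |y-z|) all hold.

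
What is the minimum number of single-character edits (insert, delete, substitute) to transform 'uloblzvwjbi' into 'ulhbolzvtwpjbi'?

Let D[i][j] be the edit distance between the first i characters of 'uloblzvwjbi' and the first j characters of 'ulhbolzvtwpjbi', with D[i][0] = i, D[0][j] = j, and D[i][j] = D[i-1][j-1] if the characters match, else 1 + min(D[i-1][j], D[i][j-1], D[i-1][j-1]). Filling the table (rows: prefixes of 'uloblzvwjbi', columns: prefixes of 'ulhbolzvtwpjbi'):
     ε  u  l  h  b  o  l  z  v  t  w  p  j  b  i
  ε  0  1  2  3  4  5  6  7  8  9 10 11 12 13 14
  u  1  0  1  2  3  4  5  6  7  8  9 10 11 12 13
  l  2  1  0  1  2  3  4  5  6  7  8  9 10 11 12
  o  3  2  1  1  2  2  3  4  5  6  7  8  9 10 11
  b  4  3  2  2  1  2  3  4  5  6  7  8  9  9 10
  l  5  4  3  3  2  2  2  3  4  5  6  7  8  9 10
  z  6  5  4  4  3  3  3  2  3  4  5  6  7  8  9
  v  7  6  5  5  4  4  4  3  2  3  4  5  6  7  8
  w  8  7  6  6  5  5  5  4  3  3  3  4  5  6  7
  j  9  8  7  7  6  6  6  5  4  4  4  4  4  5  6
  b 10  9  8  8  7  7  7  6  5  5  5  5  5  4  5
  i 11 10  9  9  8  8  8  7  6  6  6  6  6  5  4
The bottom-right entry gives D[11][14] = 4, so no sequence of fewer than 4 edits works. Backtracking through the table gives one optimal edit sequence (4 edits):
  uloblzvwjbi → ulhblzvwjbi (sub o→h @3)
  ulhblzvwjbi → ulhbolzvwjbi (ins o @5)
  ulhbolzvwjbi → ulhbolzvtwjbi (ins t @9)
  ulhbolzvtwjbi → ulhbolzvtwpjbi (ins p @11)
Edit distance = 4.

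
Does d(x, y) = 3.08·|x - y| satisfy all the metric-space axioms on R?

Yes. Since |x - y| is a metric on R and 3.08 > 0, the positive scalar multiple 3.08·|x - y| is also a metric: scaling by a positive constant preserves non-negativity, identity (d=0 ⟺ |x-y|=0 ⟺ x=y), symmetry, and the triangle inequality.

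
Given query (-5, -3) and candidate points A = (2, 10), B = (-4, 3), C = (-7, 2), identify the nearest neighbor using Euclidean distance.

Distances: d(A) ≈ 14.7648, d(B) ≈ 6.0828, d(C) ≈ 5.3852. Nearest: C = (-7, 2) with distance 5.3852.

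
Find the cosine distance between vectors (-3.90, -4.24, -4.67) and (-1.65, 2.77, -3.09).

With u = (-3.90, -4.24, -4.67), v = (-1.65, 2.77, -3.09):
u·v = (-3.9)·(-1.65) + (-4.24)·2.77 + (-4.67)·(-3.09) = 6.435 + (-11.7448) + 14.4303 = 9.1205.
|u| = √((-3.9)² + (-4.24)² + (-4.67)²) = √(15.21 + 17.9776 + 21.8089) = √54.9965, |v| = √((-1.65)² + 2.77² + (-3.09)²) = √(2.7225 + 7.6729 + 9.5481) = √19.9435.
cos θ = (u·v)/(|u||v|) = 9.1205/(√54.9965·√19.9435) ≈ 0.2754
Cosine distance = 1 - cos θ ≈ 1 - 0.2754 = 0.7246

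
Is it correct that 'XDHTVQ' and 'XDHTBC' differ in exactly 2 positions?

Differing positions: 5, 6. Hamming distance = 2, so the claim is true.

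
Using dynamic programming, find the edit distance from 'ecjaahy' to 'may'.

Let D[i][j] be the edit distance between the first i characters of 'ecjaahy' and the first j characters of 'may', with D[i][0] = i, D[0][j] = j, and D[i][j] = D[i-1][j-1] if the characters match, else 1 + min(D[i-1][j], D[i][j-1], D[i-1][j-1]). Filling the table (rows: prefixes of 'ecjaahy', columns: prefixes of 'may'):
     ε  m  a  y
  ε  0  1  2  3
  e  1  1  2  3
  c  2  2  2  3
  j  3  3  3  3
  a  4  4  3  4
  a  5  5  4  4
  h  6  6  5  5
  y  7  7  6  5
The bottom-right entry gives D[7][3] = 5, so no sequence of fewer than 5 edits works. Backtracking through the table gives one optimal edit sequence (5 edits):
  ecjaahy → cjaahy (del e @1)
  cjaahy → jaahy (del c @1)
  jaahy → aahy (del j @1)
  aahy → mahy (sub a→m @1)
  mahy → may (del h @3)
Edit distance = 5.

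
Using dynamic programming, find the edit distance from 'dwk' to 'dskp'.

Let D[i][j] be the edit distance between the first i characters of 'dwk' and the first j characters of 'dskp', with D[i][0] = i, D[0][j] = j, and D[i][j] = D[i-1][j-1] if the characters match, else 1 + min(D[i-1][j], D[i][j-1], D[i-1][j-1]). Filling the table (rows: prefixes of 'dwk', columns: prefixes of 'dskp'):
     ε  d  s  k  p
  ε  0  1  2  3  4
  d  1  0  1  2  3
  w  2  1  1  2  3
  k  3  2  2  1  2
The bottom-right entry gives D[3][4] = 2, so no sequence of fewer than 2 edits works. Backtracking through the table gives one optimal edit sequence (2 edits):
  dwk → dsk (sub w→s @2)
  dsk → dskp (ins p @4)
Edit distance = 2.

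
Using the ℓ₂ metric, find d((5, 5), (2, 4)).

√(Σ(x_i - y_i)²) = √((5 - 2)² + (5 - 4)²)
= √(3² + 1²) = √(9 + 1) = √10 ≈ 3.1623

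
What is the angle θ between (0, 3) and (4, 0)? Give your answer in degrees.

With u = (0, 3), v = (4, 0):
u·v = 0·4 + 3·0 = 0 + 0 = 0.
|u| = √(0² + 3²) = √9, |v| = √(4² + 0²) = √16, so |u||v| = √(9·16) = √144 = 12.
cos θ = (u·v)/(|u||v|) = 0/12 = 0 (the vectors are orthogonal)
θ = arccos(0) = 90°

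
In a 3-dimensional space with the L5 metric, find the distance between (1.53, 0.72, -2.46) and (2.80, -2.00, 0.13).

(Σ|x_i - y_i|^5)^(1/5) = (|1.53 - 2.8|^5 + |0.72 - (-2)|^5 + |-2.46 - 0.13|^5)^(1/5)
= (1.27^5 + 2.72^5 + 2.59^5)^(1/5) ≈ (3.3038 + 148.8828 + 116.5464)^(1/5) = (268.733)^(1/5) ≈ 3.061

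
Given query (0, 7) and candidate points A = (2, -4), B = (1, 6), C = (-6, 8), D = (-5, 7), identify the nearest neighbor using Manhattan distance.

Distances: d(A) = 13, d(B) = 2, d(C) = 7, d(D) = 5. Nearest: B = (1, 6) with distance 2.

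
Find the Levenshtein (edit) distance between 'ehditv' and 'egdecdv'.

Let D[i][j] be the edit distance between the first i characters of 'ehditv' and the first j characters of 'egdecdv', with D[i][0] = i, D[0][j] = j, and D[i][j] = D[i-1][j-1] if the characters match, else 1 + min(D[i-1][j], D[i][j-1], D[i-1][j-1]). Filling the table (rows: prefixes of 'ehditv', columns: prefixes of 'egdecdv'):
     ε  e  g  d  e  c  d  v
  ε  0  1  2  3  4  5  6  7
  e  1  0  1  2  3  4  5  6
  h  2  1  1  2  3  4  5  6
  d  3  2  2  1  2  3  4  5
  i  4  3  3  2  2  3  4  5
  t  5  4  4  3  3  3  4  5
  v  6  5  5  4  4  4  4  4
The bottom-right entry gives D[6][7] = 4, so no sequence of fewer than 4 edits works. Backtracking through the table gives one optimal edit sequence (4 edits):
  ehditv → egditv (sub h→g @2)
  egditv → egdeitv (ins e @4)
  egdeitv → egdectv (sub i→c @5)
  egdectv → egdecdv (sub t→d @6)
Edit distance = 4.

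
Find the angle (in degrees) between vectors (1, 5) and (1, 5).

With u = (1, 5), v = (1, 5):
u·v = 1·1 + 5·5 = 1 + 25 = 26.
|u| = √(1² + 5²) = √26, |v| = √(1² + 5²) = √26, so |u||v| = √(26·26) = √676 = 26.
cos θ = (u·v)/(|u||v|) = 26/26 = 1 (the vectors are parallel, pointing the same way)
θ = arccos(1) = 0°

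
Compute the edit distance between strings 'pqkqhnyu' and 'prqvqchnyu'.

Let D[i][j] be the edit distance between the first i characters of 'pqkqhnyu' and the first j characters of 'prqvqchnyu', with D[i][0] = i, D[0][j] = j, and D[i][j] = D[i-1][j-1] if the characters match, else 1 + min(D[i-1][j], D[i][j-1], D[i-1][j-1]). Filling the table (rows: prefixes of 'pqkqhnyu', columns: prefixes of 'prqvqchnyu'):
     ε  p  r  q  v  q  c  h  n  y  u
  ε  0  1  2  3  4  5  6  7  8  9 10
  p  1  0  1  2  3  4  5  6  7  8  9
  q  2  1  1  1  2  3  4  5  6  7  8
  k  3  2  2  2  2  3  4  5  6  7  8
  q  4  3  3  2  3  2  3  4  5  6  7
  h  5  4  4  3  3  3  3  3  4  5  6
  n  6  5  5  4  4  4  4  4  3  4  5
  y  7  6  6  5  5  5  5  5  4  3  4
  u  8  7  7  6  6  6  6  6  5  4  3
The bottom-right entry gives D[8][10] = 3, so no sequence of fewer than 3 edits works. Backtracking through the table gives one optimal edit sequence (3 edits):
  pqkqhnyu → prqkqhnyu (ins r @2)
  prqkqhnyu → prqvqhnyu (sub k→v @4)
  prqvqhnyu → prqvqchnyu (ins c @6)
Edit distance = 3.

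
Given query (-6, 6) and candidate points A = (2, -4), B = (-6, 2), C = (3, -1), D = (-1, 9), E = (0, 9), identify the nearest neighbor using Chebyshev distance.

Distances: d(A) = 10, d(B) = 4, d(C) = 9, d(D) = 5, d(E) = 6. Nearest: B = (-6, 2) with distance 4.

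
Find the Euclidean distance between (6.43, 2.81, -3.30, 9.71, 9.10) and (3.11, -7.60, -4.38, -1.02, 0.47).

√(Σ(x_i - y_i)²) = √((6.43 - 3.11)² + (2.81 - (-7.6))² + (-3.3 - (-4.38))² + (9.71 - (-1.02))² + (9.1 - 0.47)²)
= √(3.32² + 10.41² + 1.08² + 10.73² + 8.63²) = √(11.0224 + 108.3681 + 1.1664 + 115.1329 + 74.4769) = √310.1667 ≈ 17.6116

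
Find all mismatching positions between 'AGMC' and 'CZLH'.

Differing positions: 1, 2, 3, 4. Hamming distance = 4.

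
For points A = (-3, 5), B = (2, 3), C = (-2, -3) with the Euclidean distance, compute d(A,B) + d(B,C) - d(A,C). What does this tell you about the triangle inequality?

d(A,B) = √(5² + 2²) = √29 ≈ 5.3852, d(B,C) = √(4² + 6²) = √52 ≈ 7.2111, d(A,C) = √(1² + 8²) = √65 ≈ 8.0623.
d(A,B) + d(B,C) - d(A,C) = 5.3852 + 7.2111 - 8.0623 = 12.5963 - 8.0623 = 4.534 (to 4 decimal places). This is ≥ 0, so the triangle inequality holds for these points.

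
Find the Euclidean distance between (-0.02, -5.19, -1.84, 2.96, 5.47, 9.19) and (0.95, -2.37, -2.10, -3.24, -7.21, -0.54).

√(Σ(x_i - y_i)²) = √((-0.02 - 0.95)² + (-5.19 - (-2.37))² + (-1.84 - (-2.1))² + (2.96 - (-3.24))² + (5.47 - (-7.21))² + (9.19 - (-0.54))²)
= √((-0.97)² + (-2.82)² + 0.26² + 6.2² + 12.68² + 9.73²) = √(0.9409 + 7.9524 + 0.0676 + 38.44 + 160.7824 + 94.6729) = √302.8562 ≈ 17.4028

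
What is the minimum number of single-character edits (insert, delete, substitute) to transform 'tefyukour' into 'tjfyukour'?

Let D[i][j] be the edit distance between the first i characters of 'tefyukour' and the first j characters of 'tjfyukour', with D[i][0] = i, D[0][j] = j, and D[i][j] = D[i-1][j-1] if the characters match, else 1 + min(D[i-1][j], D[i][j-1], D[i-1][j-1]). Filling the table (rows: prefixes of 'tefyukour', columns: prefixes of 'tjfyukour'):
     ε  t  j  f  y  u  k  o  u  r
  ε  0  1  2  3  4  5  6  7  8  9
  t  1  0  1  2  3  4  5  6  7  8
  e  2  1  1  2  3  4  5  6  7  8
  f  3  2  2  1  2  3  4  5  6  7
  y  4  3  3  2  1  2  3  4  5  6
  u  5  4  4  3  2  1  2  3  4  5
  k  6  5  5  4  3  2  1  2  3  4
  o  7  6  6  5  4  3  2  1  2  3
  u  8  7  7  6  5  4  3  2  1  2
  r  9  8  8  7  6  5  4  3  2  1
The bottom-right entry gives D[9][9] = 1, so no sequence of fewer than 1 edit works. Backtracking through the table gives one optimal edit sequence (1 edit):
  tefyukour → tjfyukour (sub e→j @2)
Edit distance = 1.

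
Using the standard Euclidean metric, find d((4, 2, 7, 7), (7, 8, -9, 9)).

√(Σ(x_i - y_i)²) = √((4 - 7)² + (2 - 8)² + (7 - (-9))² + (7 - 9)²)
= √((-3)² + (-6)² + 16² + (-2)²) = √(9 + 36 + 256 + 4) = √305 ≈ 17.4642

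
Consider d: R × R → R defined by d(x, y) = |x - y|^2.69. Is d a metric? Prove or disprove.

No. d(x,y) = |x-y|^2.69 fails the triangle inequality since p = 2.69 > 1. Counterexample: x = 2, y = 12, z = 22. d(x,z) = |2 - 22|^2.69 = 20^2.69 ≈ 3160.6084, but d(x,y) + d(y,z) = 10^2.69 + 10^2.69 ≈ 489.7788 + 489.7788 = 979.5576. Since 3160.6084 > 979.5576, the triangle inequality is violated.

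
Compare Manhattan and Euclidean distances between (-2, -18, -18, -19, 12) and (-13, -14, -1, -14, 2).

L1 = |-2 - (-13)| + |-18 - (-14)| + |-18 - (-1)| + |-19 - (-14)| + |12 - 2| = 11 + 4 + 17 + 5 + 10 = 47
L2 = √(11² + 4² + 17² + 5² + 10²) = √551 ≈ 23.4734
L1 ≥ L2 always (equality iff movement is along one axis); L1 > L2 here.
Ratio L1/L2 = 47/√551 ≈ 2.0023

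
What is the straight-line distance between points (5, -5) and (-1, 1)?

√(Σ(x_i - y_i)²) = √((5 - (-1))² + (-5 - 1)²)
= √(6² + (-6)²) = √(36 + 36) = √72 ≈ 8.4853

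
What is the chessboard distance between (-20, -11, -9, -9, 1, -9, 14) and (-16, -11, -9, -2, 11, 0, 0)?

max(|x_i - y_i|) = max(|-20 - (-16)|, |-11 - (-11)|, |-9 - (-9)|, |-9 - (-2)|, |1 - 11|, |-9 - 0|, |14 - 0|) = max(4, 0, 0, 7, 10, 9, 14) = 14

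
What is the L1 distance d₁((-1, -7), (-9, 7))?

Σ|x_i - y_i| = |-1 - (-9)| + |-7 - 7| = 8 + 14 = 22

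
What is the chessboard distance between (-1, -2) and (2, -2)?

max(|x_i - y_i|) = max(|-1 - 2|, |-2 - (-2)|) = max(3, 0) = 3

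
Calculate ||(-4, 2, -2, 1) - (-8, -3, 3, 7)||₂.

√(Σ(x_i - y_i)²) = √((-4 - (-8))² + (2 - (-3))² + (-2 - 3)² + (1 - 7)²)
= √(4² + 5² + (-5)² + (-6)²) = √(16 + 25 + 25 + 36) = √102 ≈ 10.0995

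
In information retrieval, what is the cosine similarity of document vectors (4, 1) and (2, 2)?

With u = (4, 1), v = (2, 2):
u·v = 4·2 + 1·2 = 8 + 2 = 10.
|u| = √(4² + 1²) = √17, |v| = √(2² + 2²) = √8, so |u||v| = √(17·8) = √136.
cos θ = (u·v)/(|u||v|) = 10/√136 ≈ 0.8575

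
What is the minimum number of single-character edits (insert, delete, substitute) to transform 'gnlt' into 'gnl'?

Let D[i][j] be the edit distance between the first i characters of 'gnlt' and the first j characters of 'gnl', with D[i][0] = i, D[0][j] = j, and D[i][j] = D[i-1][j-1] if the characters match, else 1 + min(D[i-1][j], D[i][j-1], D[i-1][j-1]). Filling the table (rows: prefixes of 'gnlt', columns: prefixes of 'gnl'):
     ε  g  n  l
  ε  0  1  2  3
  g  1  0  1  2
  n  2  1  0  1
  l  3  2  1  0
  t  4  3  2  1
The bottom-right entry gives D[4][3] = 1, so no sequence of fewer than 1 edit works. Backtracking through the table gives one optimal edit sequence (1 edit):
  gnlt → gnl (del t @4)
Edit distance = 1.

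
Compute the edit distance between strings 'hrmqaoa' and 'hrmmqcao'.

Let D[i][j] be the edit distance between the first i characters of 'hrmqaoa' and the first j characters of 'hrmmqcao', with D[i][0] = i, D[0][j] = j, and D[i][j] = D[i-1][j-1] if the characters match, else 1 + min(D[i-1][j], D[i][j-1], D[i-1][j-1]). Filling the table (rows: prefixes of 'hrmqaoa', columns: prefixes of 'hrmmqcao'):
     ε  h  r  m  m  q  c  a  o
  ε  0  1  2  3  4  5  6  7  8
  h  1  0  1  2  3  4  5  6  7
  r  2  1  0  1  2  3  4  5  6
  m  3  2  1  0  1  2  3  4  5
  q  4  3  2  1  1  1  2  3  4
  a  5  4  3  2  2  2  2  2  3
  o  6  5  4  3  3  3  3  3  2
  a  7  6  5  4  4  4  4  3  3
The bottom-right entry gives D[7][8] = 3, so no sequence of fewer than 3 edits works. Backtracking through the table gives one optimal edit sequence (3 edits):
  hrmqaoa → hrmmqaoa (ins m @3)
  hrmmqaoa → hrmmqcaoa (ins c @6)
  hrmmqcaoa → hrmmqcao (del a @9)
Edit distance = 3.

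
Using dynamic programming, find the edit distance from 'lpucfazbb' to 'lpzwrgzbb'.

Let D[i][j] be the edit distance between the first i characters of 'lpucfazbb' and the first j characters of 'lpzwrgzbb', with D[i][0] = i, D[0][j] = j, and D[i][j] = D[i-1][j-1] if the characters match, else 1 + min(D[i-1][j], D[i][j-1], D[i-1][j-1]). Filling the table (rows: prefixes of 'lpucfazbb', columns: prefixes of 'lpzwrgzbb'):
     ε  l  p  z  w  r  g  z  b  b
  ε  0  1  2  3  4  5  6  7  8  9
  l  1  0  1  2  3  4  5  6  7  8
  p  2  1  0  1  2  3  4  5  6  7
  u  3  2  1  1  2  3  4  5  6  7
  c  4  3  2  2  2  3  4  5  6  7
  f  5  4  3  3  3  3  4  5  6  7
  a  6  5  4  4  4  4  4  5  6  7
  z  7  6  5  4  5  5  5  4  5  6
  b  8  7  6  5  5  6  6  5  4  5
  b  9  8  7  6  6  6  7  6  5  4
The bottom-right entry gives D[9][9] = 4, so no sequence of fewer than 4 edits works. Backtracking through the table gives one optimal edit sequence (4 edits):
  lpucfazbb → lpzcfazbb (sub u→z @3)
  lpzcfazbb → lpzwfazbb (sub c→w @4)
  lpzwfazbb → lpzwrazbb (sub f→r @5)
  lpzwrazbb → lpzwrgzbb (sub a→g @6)
Edit distance = 4.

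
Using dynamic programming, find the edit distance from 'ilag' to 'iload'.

Let D[i][j] be the edit distance between the first i characters of 'ilag' and the first j characters of 'iload', with D[i][0] = i, D[0][j] = j, and D[i][j] = D[i-1][j-1] if the characters match, else 1 + min(D[i-1][j], D[i][j-1], D[i-1][j-1]). Filling the table (rows: prefixes of 'ilag', columns: prefixes of 'iload'):
     ε  i  l  o  a  d
  ε  0  1  2  3  4  5
  i  1  0  1  2  3  4
  l  2  1  0  1  2  3
  a  3  2  1  1  1  2
  g  4  3  2  2  2  2
The bottom-right entry gives D[4][5] = 2, so no sequence of fewer than 2 edits works. Backtracking through the table gives one optimal edit sequence (2 edits):
  ilag → iloag (ins o @3)
  iloag → iload (sub g→d @5)
Edit distance = 2.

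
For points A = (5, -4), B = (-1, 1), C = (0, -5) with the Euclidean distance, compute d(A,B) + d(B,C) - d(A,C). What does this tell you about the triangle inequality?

d(A,B) = √(6² + 5²) = √61 ≈ 7.8102, d(B,C) = √(1² + 6²) = √37 ≈ 6.0828, d(A,C) = √(5² + 1²) = √26 ≈ 5.099.
d(A,B) + d(B,C) - d(A,C) = 7.8102 + 6.0828 - 5.099 = 13.893 - 5.099 = 8.794 (to 4 decimal places). This is ≥ 0, so the triangle inequality holds for these points.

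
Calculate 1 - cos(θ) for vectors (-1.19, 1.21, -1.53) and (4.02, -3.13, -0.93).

With u = (-1.19, 1.21, -1.53), v = (4.02, -3.13, -0.93):
u·v = (-1.19)·4.02 + 1.21·(-3.13) + (-1.53)·(-0.93) = (-4.7838) + (-3.7873) + 1.4229 = -7.1482.
|u| = √((-1.19)² + 1.21² + (-1.53)²) = √(1.4161 + 1.4641 + 2.3409) = √5.2211, |v| = √(4.02² + (-3.13)² + (-0.93)²) = √(16.1604 + 9.7969 + 0.8649) = √26.8222.
cos θ = (u·v)/(|u||v|) = -7.1482/(√5.2211·√26.8222) ≈ -0.604
Cosine distance = 1 - cos θ ≈ 1 - (-0.604) = 1.604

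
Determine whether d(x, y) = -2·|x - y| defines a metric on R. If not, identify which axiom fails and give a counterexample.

No. With c = -2 < 0, d fails non-negativity: d(6, 12) = -2·|6 - 12| = -2·6 = -12 < 0.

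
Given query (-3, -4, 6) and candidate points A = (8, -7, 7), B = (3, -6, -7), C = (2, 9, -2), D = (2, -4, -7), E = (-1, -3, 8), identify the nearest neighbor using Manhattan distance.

Distances: d(A) = 15, d(B) = 21, d(C) = 26, d(D) = 18, d(E) = 5. Nearest: E = (-1, -3, 8) with distance 5.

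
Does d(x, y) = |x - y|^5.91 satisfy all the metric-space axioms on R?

No. d(x,y) = |x-y|^5.91 fails the triangle inequality since p = 5.91 > 1. Counterexample: x = 1, y = 2, z = 6. d(x,z) = |1 - 6|^5.91 = 5^5.91 ≈ 13518.0088, but d(x,y) + d(y,z) = 1^5.91 + 4^5.91 ≈ 1 + 3615.5515 = 3616.5515. Since 13518.0088 > 3616.5515, the triangle inequality is violated.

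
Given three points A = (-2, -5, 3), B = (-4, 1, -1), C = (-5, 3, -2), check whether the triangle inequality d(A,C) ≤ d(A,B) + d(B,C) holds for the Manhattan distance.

d(A,B) = 2 + 6 + 4 = 12, d(B,C) = 1 + 2 + 1 = 4, d(A,C) = 3 + 8 + 5 = 16.
d(A,C) = 16 ≤ 12 + 4 = 16. Triangle inequality is satisfied.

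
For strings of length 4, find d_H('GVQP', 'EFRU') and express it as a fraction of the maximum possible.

Differing positions: 1, 2, 3, 4. Hamming distance = 4. The maximum possible Hamming distance for length-4 strings is 4, so d_H/4 = 4/4 = 1.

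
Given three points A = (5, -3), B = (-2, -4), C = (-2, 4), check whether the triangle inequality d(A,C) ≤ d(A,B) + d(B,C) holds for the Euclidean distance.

d(A,B) = √(7² + 1²) = √50 ≈ 7.0711, d(B,C) = √(0² + 8²) = √64 = 8, d(A,C) = √(7² + 7²) = √98 ≈ 9.8995.
d(A,C) ≈ 9.8995 ≤ 7.0711 + 8 = 15.0711. Triangle inequality is satisfied.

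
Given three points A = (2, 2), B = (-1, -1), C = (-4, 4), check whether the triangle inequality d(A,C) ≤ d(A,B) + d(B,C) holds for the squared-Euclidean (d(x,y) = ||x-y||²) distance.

d(A,B) = 3² + 3² = 18, d(B,C) = 3² + 5² = 34, d(A,C) = 6² + 2² = 40.
d(A,C) = 40 ≤ 18 + 34 = 52. Triangle inequality is satisfied.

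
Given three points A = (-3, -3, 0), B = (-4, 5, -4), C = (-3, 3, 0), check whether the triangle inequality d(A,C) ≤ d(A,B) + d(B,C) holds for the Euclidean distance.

d(A,B) = √(1² + 8² + 4²) = √81 = 9, d(B,C) = √(1² + 2² + 4²) = √21 ≈ 4.5826, d(A,C) = √(0² + 6² + 0²) = √36 = 6.
d(A,C) = 6 ≤ 9 + 4.5826 = 13.5826. Triangle inequality is satisfied.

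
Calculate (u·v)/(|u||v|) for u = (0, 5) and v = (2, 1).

With u = (0, 5), v = (2, 1):
u·v = 0·2 + 5·1 = 0 + 5 = 5.
|u| = √(0² + 5²) = √25, |v| = √(2² + 1²) = √5, so |u||v| = √(25·5) = √125.
cos θ = (u·v)/(|u||v|) = 5/√125 ≈ 0.4472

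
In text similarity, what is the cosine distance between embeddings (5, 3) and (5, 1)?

With u = (5, 3), v = (5, 1):
u·v = 5·5 + 3·1 = 25 + 3 = 28.
|u| = √(5² + 3²) = √34, |v| = √(5² + 1²) = √26, so |u||v| = √(34·26) = √884.
cos θ = (u·v)/(|u||v|) = 28/√884 ≈ 0.9417
Cosine distance = 1 - cos θ ≈ 1 - 0.9417 = 0.0583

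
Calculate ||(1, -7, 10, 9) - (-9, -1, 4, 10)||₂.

√(Σ(x_i - y_i)²) = √((1 - (-9))² + (-7 - (-1))² + (10 - 4)² + (9 - 10)²)
= √(10² + (-6)² + 6² + (-1)²) = √(100 + 36 + 36 + 1) = √173 ≈ 13.1529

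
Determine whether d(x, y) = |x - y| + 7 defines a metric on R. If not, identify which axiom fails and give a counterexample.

No. d fails identity of indiscernibles (specifically d(x,x) = 0): d(2, 2) = |2 - 2| + 7 = 0 + 7 = 7 ≠ 0.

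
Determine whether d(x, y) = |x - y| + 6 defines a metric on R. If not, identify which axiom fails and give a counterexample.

No. d fails identity of indiscernibles (specifically d(x,x) = 0): d(-5, -5) = |-5 - (-5)| + 6 = 0 + 6 = 6 ≠ 0.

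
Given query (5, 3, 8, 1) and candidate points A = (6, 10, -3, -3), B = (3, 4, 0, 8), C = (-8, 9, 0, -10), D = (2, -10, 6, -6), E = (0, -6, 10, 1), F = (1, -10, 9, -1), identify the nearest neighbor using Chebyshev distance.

Distances: d(A) = 11, d(B) = 8, d(C) = 13, d(D) = 13, d(E) = 9, d(F) = 13. Nearest: B = (3, 4, 0, 8) with distance 8.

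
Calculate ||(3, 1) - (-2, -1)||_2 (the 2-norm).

(Σ|x_i - y_i|^2)^(1/2) = (|3 - (-2)|^2 + |1 - (-1)|^2)^(1/2)
= (5^2 + 2^2)^(1/2) = (25 + 4)^(1/2) = (29)^(1/2) ≈ 5.3852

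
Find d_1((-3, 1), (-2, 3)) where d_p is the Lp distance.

Σ|x_i - y_i| = |-3 - (-2)| + |1 - 3| = 1 + 2 = 3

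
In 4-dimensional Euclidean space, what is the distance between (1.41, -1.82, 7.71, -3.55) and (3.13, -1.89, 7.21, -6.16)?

√(Σ(x_i - y_i)²) = √((1.41 - 3.13)² + (-1.82 - (-1.89))² + (7.71 - 7.21)² + (-3.55 - (-6.16))²)
= √((-1.72)² + 0.07² + 0.5² + 2.61²) = √(2.9584 + 0.0049 + 0.25 + 6.8121) = √10.0254 ≈ 3.1663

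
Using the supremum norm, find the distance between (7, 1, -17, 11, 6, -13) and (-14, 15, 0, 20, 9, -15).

max(|x_i - y_i|) = max(|7 - (-14)|, |1 - 15|, |-17 - 0|, |11 - 20|, |6 - 9|, |-13 - (-15)|) = max(21, 14, 17, 9, 3, 2) = 21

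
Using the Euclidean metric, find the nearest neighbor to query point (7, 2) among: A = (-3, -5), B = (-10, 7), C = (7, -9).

Distances: d(A) ≈ 12.2066, d(B) ≈ 17.72, d(C) = 11. Nearest: C = (7, -9) with distance 11.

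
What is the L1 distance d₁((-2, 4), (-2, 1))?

Σ|x_i - y_i| = |-2 - (-2)| + |4 - 1| = 0 + 3 = 3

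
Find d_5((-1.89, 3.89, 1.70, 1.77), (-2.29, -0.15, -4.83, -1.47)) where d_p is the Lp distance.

(Σ|x_i - y_i|^5)^(1/5) = (|-1.89 - (-2.29)|^5 + |3.89 - (-0.15)|^5 + |1.7 - (-4.83)|^5 + |1.77 - (-1.47)|^5)^(1/5)
= (0.4^5 + 4.04^5 + 6.53^5 + 3.24^5)^(1/5) ≈ (0.0102 + 1076.2343 + 11873.1487 + 357.0467)^(1/5) = (13306.4399)^(1/5) ≈ 6.6806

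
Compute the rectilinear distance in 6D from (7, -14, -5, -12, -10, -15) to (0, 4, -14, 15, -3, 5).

Σ|x_i - y_i| = |7 - 0| + |-14 - 4| + |-5 - (-14)| + |-12 - 15| + |-10 - (-3)| + |-15 - 5| = 7 + 18 + 9 + 27 + 7 + 20 = 88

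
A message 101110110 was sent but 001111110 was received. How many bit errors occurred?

Differing positions: 1, 6. Hamming distance = 2.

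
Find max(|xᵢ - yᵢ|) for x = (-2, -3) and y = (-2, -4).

max(|x_i - y_i|) = max(|-2 - (-2)|, |-3 - (-4)|) = max(0, 1) = 1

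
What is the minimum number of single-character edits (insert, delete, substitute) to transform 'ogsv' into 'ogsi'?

Let D[i][j] be the edit distance between the first i characters of 'ogsv' and the first j characters of 'ogsi', with D[i][0] = i, D[0][j] = j, and D[i][j] = D[i-1][j-1] if the characters match, else 1 + min(D[i-1][j], D[i][j-1], D[i-1][j-1]). Filling the table (rows: prefixes of 'ogsv', columns: prefixes of 'ogsi'):
     ε  o  g  s  i
  ε  0  1  2  3  4
  o  1  0  1  2  3
  g  2  1  0  1  2
  s  3  2  1  0  1
  v  4  3  2  1  1
The bottom-right entry gives D[4][4] = 1, so no sequence of fewer than 1 edit works. Backtracking through the table gives one optimal edit sequence (1 edit):
  ogsv → ogsi (sub v→i @4)
Edit distance = 1.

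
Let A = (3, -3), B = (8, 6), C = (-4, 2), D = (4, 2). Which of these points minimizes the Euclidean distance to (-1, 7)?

Distances: d(A) ≈ 10.7703, d(B) ≈ 9.0554, d(C) ≈ 5.831, d(D) ≈ 7.0711. Nearest: C = (-4, 2) with distance 5.831.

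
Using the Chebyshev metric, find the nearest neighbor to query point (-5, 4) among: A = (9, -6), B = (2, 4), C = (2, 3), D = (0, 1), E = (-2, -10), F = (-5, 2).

Distances: d(A) = 14, d(B) = 7, d(C) = 7, d(D) = 5, d(E) = 14, d(F) = 2. Nearest: F = (-5, 2) with distance 2.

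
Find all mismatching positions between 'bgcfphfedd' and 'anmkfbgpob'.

Differing positions: 1, 2, 3, 4, 5, 6, 7, 8, 9, 10. Hamming distance = 10.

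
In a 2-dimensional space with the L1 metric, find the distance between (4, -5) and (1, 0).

Σ|x_i - y_i| = |4 - 1| + |-5 - 0| = 3 + 5 = 8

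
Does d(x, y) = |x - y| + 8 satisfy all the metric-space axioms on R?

No. d fails identity of indiscernibles (specifically d(x,x) = 0): d(8, 8) = |8 - 8| + 8 = 0 + 8 = 8 ≠ 0.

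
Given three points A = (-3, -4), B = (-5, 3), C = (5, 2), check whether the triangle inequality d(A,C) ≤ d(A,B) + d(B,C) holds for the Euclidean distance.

d(A,B) = √(2² + 7²) = √53 ≈ 7.2801, d(B,C) = √(10² + 1²) = √101 ≈ 10.0499, d(A,C) = √(8² + 6²) = √100 = 10.
d(A,C) = 10 ≤ 7.2801 + 10.0499 = 17.33. Triangle inequality is satisfied.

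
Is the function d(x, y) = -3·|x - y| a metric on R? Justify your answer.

No. With c = -3 < 0, d fails non-negativity: d(3, 9) = -3·|3 - 9| = -3·6 = -18 < 0.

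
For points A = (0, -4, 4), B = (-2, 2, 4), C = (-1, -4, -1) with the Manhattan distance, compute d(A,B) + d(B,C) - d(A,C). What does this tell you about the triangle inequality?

d(A,B) = 2 + 6 + 0 = 8, d(B,C) = 1 + 6 + 5 = 12, d(A,C) = 1 + 0 + 5 = 6.
d(A,B) + d(B,C) - d(A,C) = 8 + 12 - 6 = 20 - 6 = 14. This is ≥ 0, so the triangle inequality holds for these points.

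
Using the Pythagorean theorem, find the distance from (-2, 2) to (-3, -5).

√(Σ(x_i - y_i)²) = √((-2 - (-3))² + (2 - (-5))²)
= √(1² + 7²) = √(1 + 49) = √50 ≈ 7.0711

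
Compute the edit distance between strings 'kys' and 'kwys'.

Let D[i][j] be the edit distance between the first i characters of 'kys' and the first j characters of 'kwys', with D[i][0] = i, D[0][j] = j, and D[i][j] = D[i-1][j-1] if the characters match, else 1 + min(D[i-1][j], D[i][j-1], D[i-1][j-1]). Filling the table (rows: prefixes of 'kys', columns: prefixes of 'kwys'):
     ε  k  w  y  s
  ε  0  1  2  3  4
  k  1  0  1  2  3
  y  2  1  1  1  2
  s  3  2  2  2  1
The bottom-right entry gives D[3][4] = 1, so no sequence of fewer than 1 edit works. Backtracking through the table gives one optimal edit sequence (1 edit):
  kys → kwys (ins w @2)
Edit distance = 1.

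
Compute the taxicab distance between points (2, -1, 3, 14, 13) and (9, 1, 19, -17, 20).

Σ|x_i - y_i| = |2 - 9| + |-1 - 1| + |3 - 19| + |14 - (-17)| + |13 - 20| = 7 + 2 + 16 + 31 + 7 = 63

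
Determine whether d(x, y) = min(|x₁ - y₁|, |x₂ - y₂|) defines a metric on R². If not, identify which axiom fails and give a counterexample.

No. d fails identity of indiscernibles: take x = (1, 0) and y = (1, 2). Then d(x,y) = min(|1 - 1|, |0 - 2|) = min(0, 2) = 0, yet x ≠ y.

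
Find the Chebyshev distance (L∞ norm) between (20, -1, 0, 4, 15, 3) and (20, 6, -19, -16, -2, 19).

max(|x_i - y_i|) = max(|20 - 20|, |-1 - 6|, |0 - (-19)|, |4 - (-16)|, |15 - (-2)|, |3 - 19|) = max(0, 7, 19, 20, 17, 16) = 20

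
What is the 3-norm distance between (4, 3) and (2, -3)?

(Σ|x_i - y_i|^3)^(1/3) = (|4 - 2|^3 + |3 - (-3)|^3)^(1/3)
= (2^3 + 6^3)^(1/3) = (8 + 216)^(1/3) = (224)^(1/3) ≈ 6.0732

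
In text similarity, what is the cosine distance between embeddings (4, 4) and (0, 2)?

With u = (4, 4), v = (0, 2):
u·v = 4·0 + 4·2 = 0 + 8 = 8.
|u| = √(4² + 4²) = √32, |v| = √(0² + 2²) = √4, so |u||v| = √(32·4) = √128.
cos θ = (u·v)/(|u||v|) = 8/√128 ≈ 0.7071
Cosine distance = 1 - cos θ ≈ 1 - 0.7071 = 0.2929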